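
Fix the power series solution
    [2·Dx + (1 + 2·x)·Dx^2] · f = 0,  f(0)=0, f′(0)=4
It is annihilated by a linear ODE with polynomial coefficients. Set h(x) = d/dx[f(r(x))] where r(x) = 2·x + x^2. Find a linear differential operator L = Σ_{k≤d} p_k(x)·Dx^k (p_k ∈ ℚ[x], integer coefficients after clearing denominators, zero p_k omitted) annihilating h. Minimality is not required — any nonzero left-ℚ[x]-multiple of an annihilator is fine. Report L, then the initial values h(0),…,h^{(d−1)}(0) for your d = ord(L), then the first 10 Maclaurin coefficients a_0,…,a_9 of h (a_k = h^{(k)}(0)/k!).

f: a_k = 0, 4, -4, 16/3, -8, 64/5, -64/3, 256/7, -64, 1024/9, …
Change of var in L_f (x↦r) gives L₀.
h=h₀': d/dx-closure on L₀ ⇒ L.
L = (3 + 4·x + 2·x^2) + (1 + 5·x + 6·x^2 + 2·x^3)·Dx  (order 1).
h: a_k = 8, -24, 80, -272, 928, -3168, 10816, -36928, 126080, -430464, …
ICs: h(0) = 8.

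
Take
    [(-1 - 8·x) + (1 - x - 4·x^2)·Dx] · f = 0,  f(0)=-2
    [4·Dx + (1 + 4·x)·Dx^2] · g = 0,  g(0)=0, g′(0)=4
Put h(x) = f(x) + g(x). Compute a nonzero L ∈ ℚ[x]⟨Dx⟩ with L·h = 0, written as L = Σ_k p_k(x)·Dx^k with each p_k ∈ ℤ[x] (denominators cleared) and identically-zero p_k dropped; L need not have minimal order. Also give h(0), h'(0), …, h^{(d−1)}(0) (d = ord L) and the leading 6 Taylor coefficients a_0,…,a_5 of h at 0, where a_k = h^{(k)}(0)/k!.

L = (268 + 1616·x + 5504·x^2 + 4608·x^3 + 6144·x^4)·Dx + (11 + 360·x + 3008·x^2 + 7680·x^3 + 9472·x^4 + 10240·x^5)·Dx^2 + (-7 - 67·x - 154·x^2 + 136·x^3 + 928·x^4 + 2176·x^5 + 2048·x^6)·Dx^3  (order 3).
h: a_k = -2, 2, -18, 10/3, -122, 374/5, …
ICs: h(0) = -2, h′(0) = 2, h′′(0) = -36.

f: a_k = -2, -2, -10, -18, -58, -130, …
g: a_k = 0, 4, -8, 64/3, -64, 1024/5, …
h₀=f+g: left-lcm gives L₀, ord ≤ 3.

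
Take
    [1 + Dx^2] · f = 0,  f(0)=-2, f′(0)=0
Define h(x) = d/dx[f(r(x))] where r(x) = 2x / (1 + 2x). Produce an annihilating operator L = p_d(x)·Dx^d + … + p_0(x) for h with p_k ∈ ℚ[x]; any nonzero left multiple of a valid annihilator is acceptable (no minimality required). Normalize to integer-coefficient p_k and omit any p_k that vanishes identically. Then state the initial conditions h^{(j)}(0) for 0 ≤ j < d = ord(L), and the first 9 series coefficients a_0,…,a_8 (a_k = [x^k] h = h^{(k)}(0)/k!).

L = (28 + 96·x + 96·x^2) + (12 + 72·x + 144·x^2 + 96·x^3)·Dx + (1 + 8·x + 24·x^2 + 32·x^3 + 16·x^4)·Dx^2  (order 2).
h: a_k = 0, 8, -48, 560/3, -1760/3, 24016/15, -19488/5, 534368/63, -562624/35, …
ICs: h(0) = 0, h′(0) = 8.

f: a_k = -2, 0, 1, 0, -1/12, 0, 1/360, 0, -1/20160, …
h₀=f(r): pull back L_f along r ⇒ L₀.
h₀' ⇒ L via d/dx closure of L₀.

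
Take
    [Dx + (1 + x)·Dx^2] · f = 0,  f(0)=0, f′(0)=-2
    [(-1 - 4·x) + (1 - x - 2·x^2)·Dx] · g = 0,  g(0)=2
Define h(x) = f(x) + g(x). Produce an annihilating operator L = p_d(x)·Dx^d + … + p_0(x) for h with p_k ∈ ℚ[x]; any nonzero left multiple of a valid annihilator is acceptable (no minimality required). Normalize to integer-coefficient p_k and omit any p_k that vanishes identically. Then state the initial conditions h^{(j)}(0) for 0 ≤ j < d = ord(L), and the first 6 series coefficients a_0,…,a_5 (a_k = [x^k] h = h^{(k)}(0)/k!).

f: a_k = 0, -2, 1, -2/3, 1/2, -2/5, …
g: a_k = 2, 2, 6, 10, 22, 42, …
L₀ := lclm(L_f,L_g); ord L₀ ≤ 2+1.
L = (-42 - 144·x - 144·x^2 - 96·x^3)·Dx + (-28 - 172·x - 312·x^2 - 328·x^3 - 160·x^4)·Dx^2 + (7 + 14·x - 5·x^2 - 56·x^3 - 76·x^4 - 32·x^5)·Dx^3  (order 3).
h: a_k = 2, 0, 7, 28/3, 45/2, 208/5, …
ICs: h(0) = 2, h′(0) = 0, h′′(0) = 14.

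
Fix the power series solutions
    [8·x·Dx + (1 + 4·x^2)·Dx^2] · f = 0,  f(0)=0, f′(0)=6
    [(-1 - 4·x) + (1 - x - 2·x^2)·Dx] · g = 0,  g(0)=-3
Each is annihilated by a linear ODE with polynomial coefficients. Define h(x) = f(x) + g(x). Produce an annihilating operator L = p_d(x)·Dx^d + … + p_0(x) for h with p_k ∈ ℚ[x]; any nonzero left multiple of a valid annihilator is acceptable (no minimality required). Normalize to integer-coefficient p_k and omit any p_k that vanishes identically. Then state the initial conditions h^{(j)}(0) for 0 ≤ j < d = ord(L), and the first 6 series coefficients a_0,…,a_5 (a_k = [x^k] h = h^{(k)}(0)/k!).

L = (24 - 96·x - 864·x^2 - 1536·x^3 - 3264·x^4 - 768·x^6)·Dx + (-19 - 80·x - 100·x^2 - 544·x^3 - 1424·x^4 - 2368·x^5 - 192·x^6 - 768·x^7)·Dx^2 + (3 + 7·x + 32·x^2 - 28·x^3 + 24·x^4 - 240·x^5 - 256·x^6 - 64·x^7 - 128·x^8)·Dx^3  (order 3).
h: a_k = -3, 3, -9, -23, -33, -219/5, …
ICs: h(0) = -3, h′(0) = 3, h′′(0) = -18.

f: a_k = 0, 6, 0, -8, 0, 96/5, …
g: a_k = -3, -3, -9, -15, -33, -63, …
f+g: L₀ = lclm(L_f,L_g), ord ≤ 2+1.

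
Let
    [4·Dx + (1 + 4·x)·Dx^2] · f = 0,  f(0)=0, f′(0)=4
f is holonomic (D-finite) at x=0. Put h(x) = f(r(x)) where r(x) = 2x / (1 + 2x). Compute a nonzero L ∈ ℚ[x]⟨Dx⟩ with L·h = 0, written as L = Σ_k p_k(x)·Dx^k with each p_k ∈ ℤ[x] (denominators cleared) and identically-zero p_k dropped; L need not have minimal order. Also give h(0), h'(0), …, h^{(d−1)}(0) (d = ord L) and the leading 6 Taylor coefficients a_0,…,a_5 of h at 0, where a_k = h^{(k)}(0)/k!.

f: a_k = 0, 4, -8, 64/3, -64, 1024/5, …
Change of var in L_f (x↦r) gives L₀.
L = (12 + 40·x)·Dx + (1 + 12·x + 20·x^2)·Dx^2  (order 2).
h: a_k = 0, 8, -48, 992/3, -2496, 99968/5, …
ICs: h(0) = 0, h′(0) = 8.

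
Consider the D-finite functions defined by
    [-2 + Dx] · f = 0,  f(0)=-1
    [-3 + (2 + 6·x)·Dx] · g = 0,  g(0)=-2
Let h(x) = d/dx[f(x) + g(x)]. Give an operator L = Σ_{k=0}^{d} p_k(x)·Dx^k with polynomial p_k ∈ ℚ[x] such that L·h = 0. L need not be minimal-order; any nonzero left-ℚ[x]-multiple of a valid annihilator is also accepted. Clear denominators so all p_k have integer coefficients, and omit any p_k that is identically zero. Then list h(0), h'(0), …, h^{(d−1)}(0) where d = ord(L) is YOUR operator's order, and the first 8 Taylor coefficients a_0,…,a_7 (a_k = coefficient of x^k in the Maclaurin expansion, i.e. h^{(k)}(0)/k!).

L = (-78 - 72·x) + (11 - 96·x - 144·x^2)·Dx + (14 + 66·x + 72·x^2)·Dx^2  (order 2).
h: a_k = -5, 1/2, -113/8, 1087/48, -26027/384, 686857/3840, -22742057/46080, 886587967/645120, …
ICs: h(0) = -5, h′(0) = 1/2.

f: a_k = -1, -2, -2, -4/3, -2/3, -4/15, -4/45, -8/315, …
g: a_k = -2, -3, 9/4, -27/8, 405/64, -1701/128, 15309/512, -72171/1024, …
L₀ := lclm(L_f,L_g); ord L₀ ≤ 1+1.
h=h₀': d/dx-closure on L₀ ⇒ L.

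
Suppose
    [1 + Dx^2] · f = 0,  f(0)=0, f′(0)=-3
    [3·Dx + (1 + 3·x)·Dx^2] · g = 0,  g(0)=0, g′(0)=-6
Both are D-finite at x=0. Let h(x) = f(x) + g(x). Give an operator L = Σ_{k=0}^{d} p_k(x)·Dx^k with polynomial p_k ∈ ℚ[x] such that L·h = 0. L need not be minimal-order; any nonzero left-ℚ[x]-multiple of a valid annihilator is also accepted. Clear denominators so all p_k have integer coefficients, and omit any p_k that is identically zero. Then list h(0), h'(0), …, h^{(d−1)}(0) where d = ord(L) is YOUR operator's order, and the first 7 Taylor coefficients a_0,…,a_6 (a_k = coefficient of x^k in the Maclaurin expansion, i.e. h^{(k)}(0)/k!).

L = (165 + 18·x + 27·x^2)·Dx + (19 + 63·x + 27·x^2 + 27·x^3)·Dx^2 + (165 + 18·x + 27·x^2)·Dx^3 + (19 + 63·x + 27·x^2 + 27·x^3)·Dx^4  (order 4).
h: a_k = 0, -9, 9, -35/2, 81/2, -3889/40, 243, …
ICs: h(0) = 0, h′(0) = -9, h′′(0) = 18, h′′′(0) = -105.

f: a_k = 0, -3, 0, 1/2, 0, -1/40, 0, …
g: a_k = 0, -6, 9, -18, 81/2, -486/5, 243, …
L₀ := lclm(L_f,L_g); ord L₀ ≤ 2+2.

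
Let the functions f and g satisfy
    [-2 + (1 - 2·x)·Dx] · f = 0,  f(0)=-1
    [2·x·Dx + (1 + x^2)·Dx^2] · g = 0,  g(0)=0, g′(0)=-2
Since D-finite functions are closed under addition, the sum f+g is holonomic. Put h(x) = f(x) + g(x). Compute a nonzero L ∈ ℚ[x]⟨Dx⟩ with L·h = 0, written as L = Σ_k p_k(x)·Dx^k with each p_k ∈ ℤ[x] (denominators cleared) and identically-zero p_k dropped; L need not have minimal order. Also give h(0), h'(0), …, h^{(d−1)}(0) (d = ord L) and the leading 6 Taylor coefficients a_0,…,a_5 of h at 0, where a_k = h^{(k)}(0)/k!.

f: a_k = -1, -2, -4, -8, -16, -32, …
g: a_k = 0, -2, 0, 2/3, 0, -2/5, …
h₀=f+g: left-lcm gives L₀, ord ≤ 3.
L = (-4 + 32·x + 12·x^2)·Dx + (13 - 4·x + 25·x^2 + 12·x^3)·Dx^2 + (-2 + 3·x + 3·x^3 + 2·x^4)·Dx^3  (order 3).
h: a_k = -1, -4, -4, -22/3, -16, -162/5, …
ICs: h(0) = -1, h′(0) = -4, h′′(0) = -8.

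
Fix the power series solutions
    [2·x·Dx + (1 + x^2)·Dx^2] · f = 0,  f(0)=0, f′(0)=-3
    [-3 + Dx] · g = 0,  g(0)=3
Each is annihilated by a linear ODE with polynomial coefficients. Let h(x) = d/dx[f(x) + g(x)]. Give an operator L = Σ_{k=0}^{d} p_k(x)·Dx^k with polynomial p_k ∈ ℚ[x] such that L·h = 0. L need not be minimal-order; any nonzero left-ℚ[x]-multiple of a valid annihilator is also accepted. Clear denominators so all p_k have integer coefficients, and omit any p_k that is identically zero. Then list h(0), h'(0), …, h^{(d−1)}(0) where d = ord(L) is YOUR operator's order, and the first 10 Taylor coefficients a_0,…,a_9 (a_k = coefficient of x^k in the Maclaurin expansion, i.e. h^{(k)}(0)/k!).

f: a_k = 0, -3, 0, 1, 0, -3/5, 0, 3/7, 0, -1/3, …
g: a_k = 3, 9, 27/2, 27/2, 81/8, 243/40, 243/80, 729/560, 2187/4480, 729/4480, …
Weyl lclm of L_f,L_g ⇒ L₀ (ord ≤ 3).
h=h₀': d/dx-closure on L₀ ⇒ L.
L = (6 - 18·x - 18·x^2 - 18·x^3) + (-11 - 12·x^2 - 9·x^4)·Dx + (3 + 2·x + 6·x^2 + 2·x^3 + 3·x^4)·Dx^2  (order 2).
h: a_k = 6, 27, 87/2, 81/2, 219/8, 729/40, 969/80, 2187/560, -6879/4480, 2187/4480, …
ICs: h(0) = 6, h′(0) = 27.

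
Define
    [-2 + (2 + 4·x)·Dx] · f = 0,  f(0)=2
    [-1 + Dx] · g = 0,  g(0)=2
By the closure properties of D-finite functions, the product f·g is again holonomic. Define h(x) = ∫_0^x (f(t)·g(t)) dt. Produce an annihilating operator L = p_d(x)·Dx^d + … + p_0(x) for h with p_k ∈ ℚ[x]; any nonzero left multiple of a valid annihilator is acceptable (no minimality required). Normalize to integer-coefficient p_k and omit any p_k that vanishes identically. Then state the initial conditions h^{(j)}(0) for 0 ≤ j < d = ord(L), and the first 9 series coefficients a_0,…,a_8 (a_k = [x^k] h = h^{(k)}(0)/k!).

f: a_k = 2, 2, -1, 1, -5/4, 7/4, -21/8, 33/8, -429/64, …
g: a_k = 2, 2, 1, 1/3, 1/12, 1/60, 1/360, 1/2520, 1/20160, …
Sym-product of L_f,L_g gives L₀ (≤ ord 1).
h=∫₀ˣh₀: take L = L₀·Dx.
L = (-2 - 2·x)·Dx + (1 + 2·x)·Dx^2  (order 2).
h: a_k = 0, 4, 4, 4/3, 2/3, -2/15, 14/45, -122/315, 347/630, …
ICs: h(0) = 0, h′(0) = 4.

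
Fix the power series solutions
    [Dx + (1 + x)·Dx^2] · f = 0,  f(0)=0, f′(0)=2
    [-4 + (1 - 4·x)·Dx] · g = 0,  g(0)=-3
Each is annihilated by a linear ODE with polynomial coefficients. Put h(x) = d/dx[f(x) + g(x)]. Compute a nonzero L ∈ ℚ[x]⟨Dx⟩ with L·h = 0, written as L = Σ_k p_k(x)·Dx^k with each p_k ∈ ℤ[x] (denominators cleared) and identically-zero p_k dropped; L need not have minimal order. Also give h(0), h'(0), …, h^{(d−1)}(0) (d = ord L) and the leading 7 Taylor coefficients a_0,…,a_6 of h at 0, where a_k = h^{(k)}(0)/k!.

L = (-112 - 32·x) + (-94 - 208·x - 64·x^2)·Dx + (9 - 23·x - 48·x^2 - 16·x^3)·Dx^2  (order 2).
h: a_k = -10, -98, -574, -3074, -15358, -73730, -344062, …
ICs: h(0) = -10, h′(0) = -98.

f: a_k = 0, 2, -1, 2/3, -1/2, 2/5, -1/3, …
g: a_k = -3, -12, -48, -192, -768, -3072, -12288, …
Sum ⇒ L₀ = lclm(L_f,L_g) in ℚ(x)⟨Dx⟩.
Differentiate: ansatz ord ≤ ord L₀ ⇒ L.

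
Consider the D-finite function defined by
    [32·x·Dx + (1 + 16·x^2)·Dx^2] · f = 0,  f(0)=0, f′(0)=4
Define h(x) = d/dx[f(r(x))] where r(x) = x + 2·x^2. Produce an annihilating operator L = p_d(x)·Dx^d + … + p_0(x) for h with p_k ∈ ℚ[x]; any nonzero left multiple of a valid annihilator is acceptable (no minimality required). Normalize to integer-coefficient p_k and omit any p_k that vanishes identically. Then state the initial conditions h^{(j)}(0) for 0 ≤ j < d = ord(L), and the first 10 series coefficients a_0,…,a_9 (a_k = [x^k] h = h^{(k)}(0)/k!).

L = (-4 + 32·x + 256·x^2 + 768·x^3 + 768·x^4) + (1 + 4·x + 16·x^2 + 128·x^3 + 320·x^4 + 256·x^5)·Dx  (order 1).
h: a_k = 4, 16, -64, -512, -256, 11264, 40960, -131072, -1359872, -1245184, …
ICs: h(0) = 4.

f: a_k = 0, 4, 0, -64/3, 0, 1024/5, 0, -16384/7, 0, 262144/9, …
f∘r: x↦r, Dx↦Dx/r' in L_f ⇒ L₀.
Derive L from L₀ (diff closure).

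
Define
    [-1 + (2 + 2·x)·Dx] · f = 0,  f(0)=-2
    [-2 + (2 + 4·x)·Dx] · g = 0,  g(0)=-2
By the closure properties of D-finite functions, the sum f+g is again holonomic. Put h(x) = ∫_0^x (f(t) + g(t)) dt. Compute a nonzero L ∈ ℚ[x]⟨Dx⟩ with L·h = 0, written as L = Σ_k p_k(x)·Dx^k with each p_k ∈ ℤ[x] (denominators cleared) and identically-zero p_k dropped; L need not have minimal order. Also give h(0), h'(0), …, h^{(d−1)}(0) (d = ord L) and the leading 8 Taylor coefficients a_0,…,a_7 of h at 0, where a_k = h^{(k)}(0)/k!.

L = -Dx + (3 + 4·x)·Dx^2 + (2 + 6·x + 4·x^2)·Dx^3  (order 3).
h: a_k = 0, -4, -3/2, 5/12, -9/32, 17/64, -77/256, 195/512, …
ICs: h(0) = 0, h′(0) = -4, h′′(0) = -3.

f: a_k = -2, -1, 1/4, -1/8, 5/64, -7/128, 21/512, -33/1024, …
g: a_k = -2, -2, 1, -1, 5/4, -7/4, 21/8, -33/8, …
f+g: L₀ = lclm(L_f,L_g), ord ≤ 1+1.
Integrate: L := L₀·Dx.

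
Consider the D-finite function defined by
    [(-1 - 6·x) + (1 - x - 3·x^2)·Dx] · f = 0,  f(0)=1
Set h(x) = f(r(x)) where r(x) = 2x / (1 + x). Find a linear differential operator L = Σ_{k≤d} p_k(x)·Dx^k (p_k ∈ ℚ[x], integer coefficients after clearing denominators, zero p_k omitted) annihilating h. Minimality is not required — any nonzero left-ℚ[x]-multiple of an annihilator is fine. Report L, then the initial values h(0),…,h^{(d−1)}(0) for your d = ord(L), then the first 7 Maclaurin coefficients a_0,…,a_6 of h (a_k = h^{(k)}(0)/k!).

L = (2 + 26·x) + (-1 - x + 13·x^2 + 13·x^3)·Dx  (order 1).
h: a_k = 1, 2, 14, 26, 182, 338, 2366, …
ICs: h(0) = 1.

f: a_k = 1, 1, 4, 7, 19, 40, 97, …
h₀=f(r): pull back L_f along r ⇒ L₀.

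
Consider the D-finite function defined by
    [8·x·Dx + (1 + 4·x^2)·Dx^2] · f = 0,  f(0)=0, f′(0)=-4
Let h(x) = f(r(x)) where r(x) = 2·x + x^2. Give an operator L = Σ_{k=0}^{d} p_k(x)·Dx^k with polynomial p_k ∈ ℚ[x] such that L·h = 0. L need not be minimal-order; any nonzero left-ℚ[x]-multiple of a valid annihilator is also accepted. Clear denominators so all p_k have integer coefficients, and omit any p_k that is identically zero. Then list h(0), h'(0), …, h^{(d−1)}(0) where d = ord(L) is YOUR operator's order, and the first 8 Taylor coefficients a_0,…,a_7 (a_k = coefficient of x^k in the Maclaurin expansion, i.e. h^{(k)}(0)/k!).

L = (-1 + 32·x + 64·x^2 + 48·x^3 + 12·x^4)·Dx + (1 + x + 16·x^2 + 32·x^3 + 20·x^4 + 4·x^5)·Dx^2  (order 2).
h: a_k = 0, -8, -4, 128/3, 64, -1888/5, -3056/3, 25600/7, …
ICs: h(0) = 0, h′(0) = -8.

f: a_k = 0, -4, 0, 16/3, 0, -64/5, 0, 256/7, …
L₀ from L_f via x↦r, Dx↦r'^{-1}Dx.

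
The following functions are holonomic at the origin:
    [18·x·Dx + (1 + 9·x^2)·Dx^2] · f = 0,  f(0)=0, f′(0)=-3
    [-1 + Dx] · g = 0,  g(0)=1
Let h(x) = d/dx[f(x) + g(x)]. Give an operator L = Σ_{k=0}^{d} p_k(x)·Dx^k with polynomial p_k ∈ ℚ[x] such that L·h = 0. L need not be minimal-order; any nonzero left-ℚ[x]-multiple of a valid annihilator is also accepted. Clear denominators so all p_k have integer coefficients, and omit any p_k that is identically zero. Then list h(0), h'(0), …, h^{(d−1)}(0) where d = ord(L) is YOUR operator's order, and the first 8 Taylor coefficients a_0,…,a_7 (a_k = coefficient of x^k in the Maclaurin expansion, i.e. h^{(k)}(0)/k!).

L = (18 - 18·x - 486·x^2 - 162·x^3) + (-19 + 468·x^2 - 81·x^4)·Dx + (1 + 18·x + 18·x^2 + 162·x^3 + 81·x^4)·Dx^2  (order 2).
h: a_k = -2, 1, 55/2, 1/6, -5831/24, 1/120, 1574641/720, 1/5040, …
ICs: h(0) = -2, h′(0) = 1.

f: a_k = 0, -3, 0, 9, 0, -243/5, 0, 2187/7, …
g: a_k = 1, 1, 1/2, 1/6, 1/24, 1/120, 1/720, 1/5040, …
L₀ := lclm(L_f,L_g); ord L₀ ≤ 2+1.
h₀' ⇒ L via d/dx closure of L₀.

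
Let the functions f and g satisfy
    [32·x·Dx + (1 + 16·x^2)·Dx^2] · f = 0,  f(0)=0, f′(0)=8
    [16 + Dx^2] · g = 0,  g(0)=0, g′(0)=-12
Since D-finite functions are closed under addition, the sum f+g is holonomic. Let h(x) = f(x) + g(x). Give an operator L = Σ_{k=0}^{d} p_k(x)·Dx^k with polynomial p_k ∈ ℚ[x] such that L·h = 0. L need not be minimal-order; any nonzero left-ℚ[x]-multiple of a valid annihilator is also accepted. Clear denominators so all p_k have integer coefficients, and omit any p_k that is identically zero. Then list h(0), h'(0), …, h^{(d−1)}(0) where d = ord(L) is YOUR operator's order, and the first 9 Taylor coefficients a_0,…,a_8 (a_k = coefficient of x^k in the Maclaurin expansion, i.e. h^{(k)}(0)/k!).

f: a_k = 0, 8, 0, -128/3, 0, 2048/5, 0, -32768/7, 0, …
g: a_k = 0, -12, 0, 32, 0, -128/5, 0, 1024/105, 0, …
Weyl lclm of L_f,L_g ⇒ L₀ (ord ≤ 4).
L = (-5632·x + 114688·x^3 + 131072·x^5)·Dx + (-16 + 1792·x^2 + 36864·x^4 + 65536·x^6)·Dx^2 + (-352·x + 7168·x^3 + 8192·x^5)·Dx^3 + (-1 + 112·x^2 + 2304·x^4 + 4096·x^6)·Dx^4  (order 4).
h: a_k = 0, -4, 0, -32/3, 0, 384, 0, -490496/105, 0, …
ICs: h(0) = 0, h′(0) = -4, h′′(0) = 0, h′′′(0) = -64.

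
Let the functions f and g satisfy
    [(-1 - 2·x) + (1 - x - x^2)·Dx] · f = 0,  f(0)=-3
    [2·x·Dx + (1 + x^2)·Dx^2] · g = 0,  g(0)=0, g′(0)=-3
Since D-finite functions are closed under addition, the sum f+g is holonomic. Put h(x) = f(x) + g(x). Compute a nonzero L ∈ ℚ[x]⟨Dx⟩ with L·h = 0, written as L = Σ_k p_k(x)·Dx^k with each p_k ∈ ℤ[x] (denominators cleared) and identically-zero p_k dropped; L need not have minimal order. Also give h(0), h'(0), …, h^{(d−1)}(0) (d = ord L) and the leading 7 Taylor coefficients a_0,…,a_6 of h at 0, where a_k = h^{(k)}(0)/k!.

f: a_k = -3, -3, -6, -9, -15, -24, -39, …
g: a_k = 0, -3, 0, 1, 0, -3/5, 0, …
L₀ := lclm(L_f,L_g); ord L₀ ≤ 1+2.
L = (-4 + 16·x + 64·x^2 + 72·x^3 + 66·x^4 + 6·x^6)·Dx + (10 + 24·x + 28·x^2 + 60·x^3 + 65·x^4 + 50·x^5 + 3·x^6 + 6·x^7)·Dx^2 + (-2 - 2·x - 2·x^2 + 8·x^3 + 5·x^4 + 11·x^5 + 6·x^6 + x^7 + x^8)·Dx^3  (order 3).
h: a_k = -3, -6, -6, -8, -15, -123/5, -39, …
ICs: h(0) = -3, h′(0) = -6, h′′(0) = -12.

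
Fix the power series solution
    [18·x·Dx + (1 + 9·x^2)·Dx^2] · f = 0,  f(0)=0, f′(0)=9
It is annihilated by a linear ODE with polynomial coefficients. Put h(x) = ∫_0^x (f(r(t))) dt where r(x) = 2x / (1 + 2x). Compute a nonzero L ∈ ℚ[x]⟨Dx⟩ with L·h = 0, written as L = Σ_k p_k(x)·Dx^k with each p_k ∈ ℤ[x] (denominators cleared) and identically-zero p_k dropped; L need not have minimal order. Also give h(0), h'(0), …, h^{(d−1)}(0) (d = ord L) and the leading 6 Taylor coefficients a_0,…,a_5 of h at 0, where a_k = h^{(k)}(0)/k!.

f: a_k = 0, 9, 0, -27, 0, 729/5, …
f∘r: x↦r, Dx↦Dx/r' in L_f ⇒ L₀.
∫: right-multiply L₀ by Dx.
L = (4 + 80·x)·Dx^2 + (1 + 4·x + 40·x^2)·Dx^3  (order 3).
h: a_k = 0, 0, 9, -12, -36, 1152/5, …
ICs: h(0) = 0, h′(0) = 0, h′′(0) = 18.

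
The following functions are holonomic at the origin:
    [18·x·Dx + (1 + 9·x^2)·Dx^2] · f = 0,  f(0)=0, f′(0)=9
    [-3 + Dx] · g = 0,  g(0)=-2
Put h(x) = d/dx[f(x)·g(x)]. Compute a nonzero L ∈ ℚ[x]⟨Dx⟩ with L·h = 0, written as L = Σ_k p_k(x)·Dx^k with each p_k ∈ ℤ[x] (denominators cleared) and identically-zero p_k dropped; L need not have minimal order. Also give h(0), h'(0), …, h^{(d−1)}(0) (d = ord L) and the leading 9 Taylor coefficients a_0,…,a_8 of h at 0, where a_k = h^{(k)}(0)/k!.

L = (9 + 135·x - 243·x^2 + 243·x^3) + (-54·x + 108·x^2 - 162·x^3)·Dx + (-1 + 3·x - 9·x^2 + 27·x^3)·Dx^2  (order 2).
h: a_k = -18, -108, -81, 324, -2187/4, -8019/2, 203391/40, 247131/7, -22655133/448, …
ICs: h(0) = -18, h′(0) = -108.

f: a_k = 0, 9, 0, -27, 0, 729/5, 0, -6561/7, 0, …
g: a_k = -2, -6, -9, -9, -27/4, -81/20, -81/40, -243/280, -729/2240, …
Product ⇒ symmetric product L₀, ord ≤ 2.
Differentiate: ansatz ord ≤ ord L₀ ⇒ L.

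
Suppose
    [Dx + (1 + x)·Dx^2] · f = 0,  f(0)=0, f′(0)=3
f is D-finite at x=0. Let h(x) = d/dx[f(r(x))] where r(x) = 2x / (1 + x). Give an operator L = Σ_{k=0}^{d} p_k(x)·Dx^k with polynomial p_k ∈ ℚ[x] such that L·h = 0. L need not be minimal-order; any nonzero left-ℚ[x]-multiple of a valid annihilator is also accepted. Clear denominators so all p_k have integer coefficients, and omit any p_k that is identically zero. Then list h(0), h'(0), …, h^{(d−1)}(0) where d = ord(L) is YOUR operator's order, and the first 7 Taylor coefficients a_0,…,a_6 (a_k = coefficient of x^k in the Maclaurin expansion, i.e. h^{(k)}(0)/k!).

f: a_k = 0, 3, -3/2, 1, -3/4, 3/5, -1/2, …
Change of var in L_f (x↦r) gives L₀.
h₀' ⇒ L via d/dx closure of L₀.
L = (4 + 6·x) + (1 + 4·x + 3·x^2)·Dx  (order 1).
h: a_k = 6, -24, 78, -240, 726, -2184, 6558, …
ICs: h(0) = 6.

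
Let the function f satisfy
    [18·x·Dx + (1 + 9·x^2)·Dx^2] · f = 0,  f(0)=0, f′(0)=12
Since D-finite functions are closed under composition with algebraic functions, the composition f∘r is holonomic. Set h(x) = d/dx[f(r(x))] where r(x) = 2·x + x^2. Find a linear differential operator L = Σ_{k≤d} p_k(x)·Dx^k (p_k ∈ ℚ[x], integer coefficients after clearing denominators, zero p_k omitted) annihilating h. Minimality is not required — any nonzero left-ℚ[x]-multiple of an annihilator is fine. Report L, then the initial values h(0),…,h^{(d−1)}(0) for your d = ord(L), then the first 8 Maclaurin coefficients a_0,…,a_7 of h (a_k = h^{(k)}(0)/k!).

L = (-1 + 72·x + 144·x^2 + 108·x^3 + 27·x^4) + (1 + x + 36·x^2 + 72·x^3 + 45·x^4 + 9·x^5)·Dx  (order 1).
h: a_k = 24, 24, -864, -1728, 30024, 93096, -1010880, -4416768, …
ICs: h(0) = 24.

f: a_k = 0, 12, 0, -36, 0, 972/5, 0, -8748/7, …
h₀=f(r): pull back L_f along r ⇒ L₀.
h₀' ⇒ L via d/dx closure of L₀.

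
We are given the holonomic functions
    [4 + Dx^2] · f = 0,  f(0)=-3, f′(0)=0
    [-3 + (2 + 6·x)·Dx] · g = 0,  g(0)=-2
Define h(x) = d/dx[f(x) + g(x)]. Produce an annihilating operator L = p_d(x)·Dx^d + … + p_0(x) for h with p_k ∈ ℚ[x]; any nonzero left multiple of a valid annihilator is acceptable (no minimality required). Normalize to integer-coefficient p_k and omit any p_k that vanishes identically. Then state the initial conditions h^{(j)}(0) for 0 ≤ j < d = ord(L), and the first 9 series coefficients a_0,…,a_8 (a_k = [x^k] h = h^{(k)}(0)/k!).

f: a_k = -3, 0, 6, 0, -2, 0, 4/15, 0, -2/105, …
g: a_k = -2, -3, 9/4, -27/8, 405/64, -1701/128, 15309/512, -72171/1024, 2814669/16384, …
Weyl lclm of L_f,L_g ⇒ L₀ (ord ≤ 3).
h=h₀': d/dx-closure on L₀ ⇒ L.
L = (-1812 - 1152·x - 1728·x^2) + (-344 - 1800·x - 3456·x^2 - 3456·x^3)·Dx + (-453 - 288·x - 432·x^2)·Dx^2 + (-86 - 450·x - 864·x^2 - 864·x^3)·Dx^3  (order 3).
h: a_k = -3, 33/2, -81/8, 277/16, -8505/128, 231683/1280, -505197/1024, 295507477/215040, -126660105/32768, …
ICs: h(0) = -3, h′(0) = 33/2, h′′(0) = -81/4.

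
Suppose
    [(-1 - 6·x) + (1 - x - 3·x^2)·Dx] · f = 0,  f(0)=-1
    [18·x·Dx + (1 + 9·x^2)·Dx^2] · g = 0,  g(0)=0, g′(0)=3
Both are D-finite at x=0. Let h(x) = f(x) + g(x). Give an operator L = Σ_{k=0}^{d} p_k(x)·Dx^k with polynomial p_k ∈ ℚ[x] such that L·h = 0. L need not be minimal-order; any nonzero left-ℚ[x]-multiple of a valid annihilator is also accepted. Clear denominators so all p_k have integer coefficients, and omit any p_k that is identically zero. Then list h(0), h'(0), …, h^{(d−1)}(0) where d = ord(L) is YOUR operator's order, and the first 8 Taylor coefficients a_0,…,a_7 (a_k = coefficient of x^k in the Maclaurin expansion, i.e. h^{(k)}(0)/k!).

L = (-72 + 288·x + 4428·x^2 + 9720·x^3 + 33534·x^4 + 13122·x^6)·Dx + (30 + 180·x + 144·x^2 + 1728·x^3 + 9153·x^4 + 23814·x^5 + 2187·x^6 + 13122·x^7)·Dx^2 + (-4 - 14·x - 114·x^2 + 36·x^3 - 459·x^4 + 1539·x^5 + 2430·x^6 + 729·x^7 + 2187·x^8)·Dx^3  (order 3).
h: a_k = -1, 2, -4, -16, -19, 43/5, -97, -3706/7, …
ICs: h(0) = -1, h′(0) = 2, h′′(0) = -8.

f: a_k = -1, -1, -4, -7, -19, -40, -97, -217, …
g: a_k = 0, 3, 0, -9, 0, 243/5, 0, -2187/7, …
L₀ := lclm(L_f,L_g); ord L₀ ≤ 1+2.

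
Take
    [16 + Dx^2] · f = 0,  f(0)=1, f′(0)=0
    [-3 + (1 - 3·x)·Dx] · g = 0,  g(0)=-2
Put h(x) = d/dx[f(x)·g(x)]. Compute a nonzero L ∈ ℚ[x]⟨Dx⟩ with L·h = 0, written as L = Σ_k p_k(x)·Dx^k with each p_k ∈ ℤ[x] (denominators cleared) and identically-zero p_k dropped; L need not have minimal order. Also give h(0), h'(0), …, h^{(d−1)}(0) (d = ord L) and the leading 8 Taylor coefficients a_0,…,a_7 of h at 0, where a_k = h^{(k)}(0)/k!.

f: a_k = 1, 0, -8, 0, 32/3, 0, -256/45, 0, …
g: a_k = -2, -6, -18, -54, -162, -486, -1458, -4374, …
h₀=f·g: eliminate ⇒ L₀, order ≤ 2·1.
h₀' ⇒ L via d/dx closure of L₀.
L = (-2 - 96·x + 144·x^2) + (-6 + 18·x)·Dx + (1 - 6·x + 9·x^2)·Dx^2  (order 2).
h: a_k = -6, -4, -18, -472/3, -590, -30836/15, -107926/15, -7778864/315, …
ICs: h(0) = -6, h′(0) = -4.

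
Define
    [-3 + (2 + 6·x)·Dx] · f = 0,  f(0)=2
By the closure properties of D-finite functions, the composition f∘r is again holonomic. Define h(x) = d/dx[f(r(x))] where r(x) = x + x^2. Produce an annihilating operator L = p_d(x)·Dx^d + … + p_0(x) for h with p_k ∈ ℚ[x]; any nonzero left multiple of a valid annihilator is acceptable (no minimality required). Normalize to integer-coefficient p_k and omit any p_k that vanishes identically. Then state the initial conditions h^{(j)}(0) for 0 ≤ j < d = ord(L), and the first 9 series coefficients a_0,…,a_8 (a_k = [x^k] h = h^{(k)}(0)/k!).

L = 1 + (-2 - 10·x - 18·x^2 - 12·x^3)·Dx  (order 1).
h: a_k = 3, 3/2, -27/8, 99/16, -1215/128, 2997/256, -9639/1024, -6237/2048, 1073817/32768, …
ICs: h(0) = 3.

f: a_k = 2, 3, -9/4, 27/8, -405/64, 1701/128, -15309/512, 72171/1024, -2814669/16384, …
f∘r: x↦r, Dx↦Dx/r' in L_f ⇒ L₀.
h=h₀': d/dx-closure on L₀ ⇒ L.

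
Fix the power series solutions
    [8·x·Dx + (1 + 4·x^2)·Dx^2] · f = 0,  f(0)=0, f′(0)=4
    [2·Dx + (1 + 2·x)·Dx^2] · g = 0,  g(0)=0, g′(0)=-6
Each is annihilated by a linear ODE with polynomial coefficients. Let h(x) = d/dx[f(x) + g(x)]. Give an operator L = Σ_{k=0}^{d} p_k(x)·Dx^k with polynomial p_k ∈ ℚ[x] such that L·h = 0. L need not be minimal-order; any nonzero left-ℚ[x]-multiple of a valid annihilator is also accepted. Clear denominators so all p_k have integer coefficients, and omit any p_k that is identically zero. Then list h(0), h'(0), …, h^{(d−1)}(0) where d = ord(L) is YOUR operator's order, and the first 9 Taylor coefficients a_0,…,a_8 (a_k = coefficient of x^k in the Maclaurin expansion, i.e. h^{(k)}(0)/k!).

L = (-8 - 48·x + 96·x^2 + 64·x^3) + (-8 - 16·x + 192·x^3 + 128·x^4)·Dx + (-1 + 2·x + 8·x^2 + 16·x^3 + 48·x^4 + 32·x^5)·Dx^2  (order 2).
h: a_k = -2, 12, -40, 48, -32, 192, -640, 768, -512, …
ICs: h(0) = -2, h′(0) = 12.

f: a_k = 0, 4, 0, -16/3, 0, 64/5, 0, -256/7, 0, …
g: a_k = 0, -6, 6, -8, 12, -96/5, 32, -384/7, 96, …
f+g: L₀ = lclm(L_f,L_g), ord ≤ 2+2.
h₀' ⇒ L via d/dx closure of L₀.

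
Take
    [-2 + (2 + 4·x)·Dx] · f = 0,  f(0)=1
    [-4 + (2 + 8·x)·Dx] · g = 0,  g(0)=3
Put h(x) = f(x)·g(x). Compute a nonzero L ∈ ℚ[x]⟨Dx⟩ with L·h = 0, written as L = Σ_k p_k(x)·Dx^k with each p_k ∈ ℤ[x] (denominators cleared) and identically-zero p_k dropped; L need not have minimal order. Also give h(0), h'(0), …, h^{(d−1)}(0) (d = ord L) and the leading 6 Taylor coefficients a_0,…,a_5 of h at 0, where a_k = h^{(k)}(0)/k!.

L = (-3 - 8·x) + (1 + 6·x + 8·x^2)·Dx  (order 1).
h: a_k = 3, 9, -3/2, 9/2, -111/8, 351/8, …
ICs: h(0) = 3.

f: a_k = 1, 1, -1/2, 1/2, -5/8, 7/8, …
g: a_k = 3, 6, -6, 12, -30, 84, …
Sym-product of L_f,L_g gives L₀ (≤ ord 1).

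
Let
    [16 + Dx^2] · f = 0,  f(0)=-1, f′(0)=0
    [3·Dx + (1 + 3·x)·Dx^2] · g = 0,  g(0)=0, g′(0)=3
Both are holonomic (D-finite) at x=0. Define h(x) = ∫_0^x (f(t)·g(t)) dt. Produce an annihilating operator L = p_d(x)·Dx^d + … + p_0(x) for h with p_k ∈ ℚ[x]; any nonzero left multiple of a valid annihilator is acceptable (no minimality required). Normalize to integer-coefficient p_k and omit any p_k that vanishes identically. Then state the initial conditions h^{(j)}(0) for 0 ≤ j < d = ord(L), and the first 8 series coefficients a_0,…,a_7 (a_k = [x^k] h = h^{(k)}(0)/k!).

f: a_k = -1, 0, 8, 0, -32/3, 0, 256/45, 0, …
g: a_k = 0, 3, -9/2, 9, -81/4, 243/5, -243/2, 2187/7, …
L₀ := L_f ⊗_s L_g (sym. prod.), ord ≤ 4.
h=∫h₀ ⇒ L = L₀·Dx.
L = (2272 + 127488·x + 781056·x^2 + 1769472·x^3 + 1327104·x^4)·Dx + (4416 + 50112·x + 165888·x^2 + 165888·x^3)·Dx^2 + (1022 + 19392·x + 102816·x^2 + 221184·x^3 + 165888·x^4)·Dx^3 + (276 + 3132·x + 10368·x^2 + 10368·x^3)·Dx^4 + (55 + 714·x + 3375·x^2 + 6912·x^3 + 5184·x^4)·Dx^5  (order 5).
h: a_k = 0, 0, -3/2, 3/2, 15/4, -63/20, -43/30, 15/14, …
ICs: h(0) = 0, h′(0) = 0, h′′(0) = -3, h′′′(0) = 9, h′′′′(0) = 90.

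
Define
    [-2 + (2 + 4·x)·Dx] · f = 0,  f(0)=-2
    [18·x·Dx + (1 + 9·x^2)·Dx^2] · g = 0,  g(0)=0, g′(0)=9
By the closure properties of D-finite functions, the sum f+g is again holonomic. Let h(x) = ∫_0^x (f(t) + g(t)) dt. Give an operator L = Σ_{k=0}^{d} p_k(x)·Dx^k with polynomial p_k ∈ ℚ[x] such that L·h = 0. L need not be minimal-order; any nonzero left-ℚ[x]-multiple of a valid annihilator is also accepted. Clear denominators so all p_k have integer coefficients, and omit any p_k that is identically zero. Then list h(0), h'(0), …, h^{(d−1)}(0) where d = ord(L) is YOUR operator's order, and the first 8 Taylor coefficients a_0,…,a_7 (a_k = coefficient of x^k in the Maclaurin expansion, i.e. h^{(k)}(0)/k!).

L = (-18 - 90·x + 486·x^2 + 486·x^3)·Dx^2 + (-21 - 72·x + 360·x^2 + 1944·x^3 + 1701·x^4)·Dx^3 + (-1 + 16·x + 54·x^2 + 198·x^3 + 567·x^4 + 486·x^5)·Dx^4  (order 4).
h: a_k = 0, -2, 7/2, 1/3, -7, 1/4, 2881/120, 3/8, …
ICs: h(0) = 0, h′(0) = -2, h′′(0) = 7, h′′′(0) = 2.

f: a_k = -2, -2, 1, -1, 5/4, -7/4, 21/8, -33/8, …
g: a_k = 0, 9, 0, -27, 0, 729/5, 0, -6561/7, …
Sum ⇒ L₀ = lclm(L_f,L_g) in ℚ(x)⟨Dx⟩.
h=∫₀ˣh₀: take L = L₀·Dx.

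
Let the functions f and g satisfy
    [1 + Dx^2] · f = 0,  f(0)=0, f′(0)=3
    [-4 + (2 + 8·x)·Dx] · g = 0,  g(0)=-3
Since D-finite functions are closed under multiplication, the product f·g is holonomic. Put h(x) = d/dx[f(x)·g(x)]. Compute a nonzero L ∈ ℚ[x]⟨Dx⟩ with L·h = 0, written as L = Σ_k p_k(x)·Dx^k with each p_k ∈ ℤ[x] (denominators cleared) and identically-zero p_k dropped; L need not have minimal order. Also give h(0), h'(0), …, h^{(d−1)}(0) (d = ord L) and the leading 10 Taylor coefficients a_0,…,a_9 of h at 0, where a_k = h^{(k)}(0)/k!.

f: a_k = 0, 3, 0, -1/2, 0, 1/40, 0, -1/1680, 0, 1/120960, …
g: a_k = -3, -6, 6, -12, 30, -84, 252, -792, 2574, -8580, …
Sym-product of L_f,L_g gives L₀ (≤ ord 2).
Derive L from L₀ (diff closure).
L = (-7 + 336·x + 736·x^2 + 256·x^3 + 256·x^4) + (44 + 144·x - 192·x^2 - 256·x^3)·Dx + (13 + 112·x + 288·x^2 + 256·x^3 + 256·x^4)·Dx^2  (order 2).
h: a_k = -9, -36, 117/2, -132, 3477/8, -14769/10, 83009/16, -653603/35, 61260163/896, -510977233/2016, …
ICs: h(0) = -9, h′(0) = -36.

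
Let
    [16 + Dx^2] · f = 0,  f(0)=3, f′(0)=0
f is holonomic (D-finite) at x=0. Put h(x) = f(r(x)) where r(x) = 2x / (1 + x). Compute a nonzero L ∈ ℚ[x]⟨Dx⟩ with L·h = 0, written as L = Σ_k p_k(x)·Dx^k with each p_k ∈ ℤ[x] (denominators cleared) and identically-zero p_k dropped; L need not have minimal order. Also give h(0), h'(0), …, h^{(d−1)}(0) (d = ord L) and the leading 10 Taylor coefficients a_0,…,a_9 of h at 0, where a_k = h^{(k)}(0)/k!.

f: a_k = 3, 0, -24, 0, 32, 0, -256/15, 0, 512/105, 0, …
Change of var in L_f (x↦r) gives L₀.
L = 64 + (2 + 6·x + 6·x^2 + 2·x^3)·Dx + (1 + 4·x + 6·x^2 + 4·x^3 + x^4)·Dx^2  (order 2).
h: a_k = 3, 0, -96, 192, 224, -1664, 53216/15, -15552/5, -466336/105, 2444032/105, …
ICs: h(0) = 3, h′(0) = 0.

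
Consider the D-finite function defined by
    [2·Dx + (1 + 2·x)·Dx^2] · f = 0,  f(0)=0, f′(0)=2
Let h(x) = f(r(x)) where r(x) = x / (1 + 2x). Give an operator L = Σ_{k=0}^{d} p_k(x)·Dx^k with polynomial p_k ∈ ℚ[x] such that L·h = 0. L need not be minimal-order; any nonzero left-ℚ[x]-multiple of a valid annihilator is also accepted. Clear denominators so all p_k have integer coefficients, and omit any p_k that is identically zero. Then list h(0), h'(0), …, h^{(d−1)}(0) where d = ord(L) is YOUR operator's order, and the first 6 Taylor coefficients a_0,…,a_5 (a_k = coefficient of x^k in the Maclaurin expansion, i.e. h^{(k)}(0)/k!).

L = (6 + 16·x)·Dx + (1 + 6·x + 8·x^2)·Dx^2  (order 2).
h: a_k = 0, 2, -6, 56/3, -60, 992/5, …
ICs: h(0) = 0, h′(0) = 2.

f: a_k = 0, 2, -2, 8/3, -4, 32/5, …
Substitute x→r, Dx→(1/r')Dx; clear ⇒ L₀.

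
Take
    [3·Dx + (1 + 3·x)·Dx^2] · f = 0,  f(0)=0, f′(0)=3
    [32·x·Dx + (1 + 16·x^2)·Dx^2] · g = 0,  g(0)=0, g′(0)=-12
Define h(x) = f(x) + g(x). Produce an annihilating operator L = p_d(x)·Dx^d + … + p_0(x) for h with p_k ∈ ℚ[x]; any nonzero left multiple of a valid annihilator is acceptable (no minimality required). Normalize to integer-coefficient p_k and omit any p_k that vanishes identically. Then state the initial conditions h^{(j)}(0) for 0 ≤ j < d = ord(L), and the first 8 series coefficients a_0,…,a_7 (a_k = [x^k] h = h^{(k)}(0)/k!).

f: a_k = 0, 3, -9/2, 9, -81/4, 243/5, -243/2, 2187/7, …
g: a_k = 0, -12, 0, 64, 0, -3072/5, 0, 49152/7, …
h₀=f+g: left-lcm gives L₀, ord ≤ 4.
L = (-96 - 864·x + 4608·x^2 + 4608·x^3)·Dx + (-50 - 192·x + 672·x^2 + 9216·x^3 + 9216·x^4)·Dx^2 + (-3 + 23·x + 96·x^2 + 512·x^3 + 2304·x^4 + 2304·x^5)·Dx^3  (order 3).
h: a_k = 0, -9, -9/2, 73, -81/4, -2829/5, -243/2, 51339/7, …
ICs: h(0) = 0, h′(0) = -9, h′′(0) = -9.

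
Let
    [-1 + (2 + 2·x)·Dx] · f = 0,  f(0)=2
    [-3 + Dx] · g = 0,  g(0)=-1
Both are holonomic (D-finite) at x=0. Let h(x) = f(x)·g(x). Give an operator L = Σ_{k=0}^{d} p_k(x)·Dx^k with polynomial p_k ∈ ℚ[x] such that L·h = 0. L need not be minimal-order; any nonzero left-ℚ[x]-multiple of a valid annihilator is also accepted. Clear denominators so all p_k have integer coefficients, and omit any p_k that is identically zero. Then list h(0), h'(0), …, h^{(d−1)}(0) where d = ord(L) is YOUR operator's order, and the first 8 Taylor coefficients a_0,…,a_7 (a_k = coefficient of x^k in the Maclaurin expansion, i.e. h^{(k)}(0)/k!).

L = (-7 - 6·x) + (2 + 2·x)·Dx  (order 1).
h: a_k = -2, -7, -47/4, -103/8, -667/64, -4277/640, -9063/2560, -57333/35840, …
ICs: h(0) = -2.

f: a_k = 2, 1, -1/4, 1/8, -5/64, 7/128, -21/512, 33/1024, …
g: a_k = -1, -3, -9/2, -9/2, -27/8, -81/40, -81/80, -243/560, …
Product ⇒ symmetric product L₀, ord ≤ 1.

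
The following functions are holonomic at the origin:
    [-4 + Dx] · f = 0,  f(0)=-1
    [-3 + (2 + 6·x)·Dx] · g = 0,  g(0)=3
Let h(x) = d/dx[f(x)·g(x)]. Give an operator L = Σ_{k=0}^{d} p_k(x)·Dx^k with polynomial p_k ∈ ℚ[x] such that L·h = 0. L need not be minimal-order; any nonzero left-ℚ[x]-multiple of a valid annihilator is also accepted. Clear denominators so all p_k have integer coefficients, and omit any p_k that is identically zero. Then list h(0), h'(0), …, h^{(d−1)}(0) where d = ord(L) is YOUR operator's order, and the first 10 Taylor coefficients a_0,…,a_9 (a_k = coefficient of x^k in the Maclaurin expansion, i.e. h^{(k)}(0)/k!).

L = (103 + 528·x + 576·x^2) + (-22 - 114·x - 144·x^2)·Dx  (order 1).
h: a_k = -33/2, -309/4, -2859/16, -8161/32, -76883/256, -497863/2560, -9695729/30720, 133285631/430080, -8654728283/6881280, 429732708761/123863040, …
ICs: h(0) = -33/2.

f: a_k = -1, -4, -8, -32/3, -32/3, -128/15, -256/45, -1024/315, -512/315, -2048/2835, …
g: a_k = 3, 9/2, -27/8, 81/16, -1215/128, 5103/256, -45927/1024, 216513/2048, -8444007/32768, 42220035/65536, …
h₀=f·g: eliminate ⇒ L₀, order ≤ 1·1.
Derive L from L₀ (diff closure).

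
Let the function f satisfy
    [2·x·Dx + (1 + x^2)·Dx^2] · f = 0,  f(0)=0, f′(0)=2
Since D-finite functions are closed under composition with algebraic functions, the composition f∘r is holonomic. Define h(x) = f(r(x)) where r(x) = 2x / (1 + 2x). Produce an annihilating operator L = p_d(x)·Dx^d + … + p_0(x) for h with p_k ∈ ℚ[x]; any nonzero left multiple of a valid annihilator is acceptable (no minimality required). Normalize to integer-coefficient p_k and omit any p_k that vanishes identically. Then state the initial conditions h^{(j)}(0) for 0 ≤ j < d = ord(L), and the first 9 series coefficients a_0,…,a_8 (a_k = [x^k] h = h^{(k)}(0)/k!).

L = (4 + 16·x)·Dx + (1 + 4·x + 8·x^2)·Dx^2  (order 2).
h: a_k = 0, 4, -8, 32/3, 0, -256/5, 512/3, -2048/7, 0, …
ICs: h(0) = 0, h′(0) = 4.

f: a_k = 0, 2, 0, -2/3, 0, 2/5, 0, -2/7, 0, …
Substitute x→r, Dx→(1/r')Dx; clear ⇒ L₀.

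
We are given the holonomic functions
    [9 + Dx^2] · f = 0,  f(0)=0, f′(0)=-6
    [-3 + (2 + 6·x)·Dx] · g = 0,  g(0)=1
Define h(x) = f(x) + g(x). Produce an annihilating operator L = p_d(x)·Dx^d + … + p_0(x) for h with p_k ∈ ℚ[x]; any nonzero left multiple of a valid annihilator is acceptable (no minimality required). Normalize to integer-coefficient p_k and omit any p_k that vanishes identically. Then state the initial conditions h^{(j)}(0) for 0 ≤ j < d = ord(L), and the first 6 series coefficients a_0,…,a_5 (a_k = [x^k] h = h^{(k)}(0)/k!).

L = (-63 - 216·x - 324·x^2) + (18 + 198·x + 648·x^2 + 648·x^3)·Dx + (-7 - 24·x - 36·x^2)·Dx^2 + (2 + 22·x + 72·x^2 + 72·x^3)·Dx^3  (order 3).
h: a_k = 1, -9/2, -9/8, 171/16, -405/128, 3321/1280, …
ICs: h(0) = 1, h′(0) = -9/2, h′′(0) = -9/4.

f: a_k = 0, -6, 0, 9, 0, -81/20, …
g: a_k = 1, 3/2, -9/8, 27/16, -405/128, 1701/256, …
h₀=f+g: left-lcm gives L₀, ord ≤ 3.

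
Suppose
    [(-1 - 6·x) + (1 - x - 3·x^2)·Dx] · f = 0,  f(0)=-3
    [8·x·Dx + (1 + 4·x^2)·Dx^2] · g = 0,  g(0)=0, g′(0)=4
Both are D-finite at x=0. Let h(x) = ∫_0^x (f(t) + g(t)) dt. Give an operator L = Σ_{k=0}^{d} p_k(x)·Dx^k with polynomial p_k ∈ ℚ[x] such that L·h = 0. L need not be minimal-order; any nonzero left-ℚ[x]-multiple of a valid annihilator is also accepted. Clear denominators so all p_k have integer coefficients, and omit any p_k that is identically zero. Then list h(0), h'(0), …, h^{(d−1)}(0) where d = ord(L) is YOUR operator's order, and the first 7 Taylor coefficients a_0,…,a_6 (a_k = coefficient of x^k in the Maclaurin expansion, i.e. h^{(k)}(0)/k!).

f: a_k = -3, -3, -12, -21, -57, -120, -291, …
g: a_k = 0, 4, 0, -16/3, 0, 64/5, 0, …
Weyl lclm of L_f,L_g ⇒ L₀ (ord ≤ 3).
Integrate: L := L₀·Dx.
L = (-32 + 128·x + 1488·x^2 + 2880·x^3 + 8424·x^4 + 2592·x^6)·Dx^2 + (25 + 160·x + 214·x^2 + 1188·x^3 + 2628·x^4 + 6264·x^5 + 432·x^6 + 2592·x^7)·Dx^3 + (-4 - 9·x - 54·x^2 + 66·x^3 + x^4 + 444·x^5 + 720·x^6 + 144·x^7 + 432·x^8)·Dx^4  (order 4).
h: a_k = 0, -3, 1/2, -4, -79/12, -57/5, -268/15, …
ICs: h(0) = 0, h′(0) = -3, h′′(0) = 1, h′′′(0) = -24.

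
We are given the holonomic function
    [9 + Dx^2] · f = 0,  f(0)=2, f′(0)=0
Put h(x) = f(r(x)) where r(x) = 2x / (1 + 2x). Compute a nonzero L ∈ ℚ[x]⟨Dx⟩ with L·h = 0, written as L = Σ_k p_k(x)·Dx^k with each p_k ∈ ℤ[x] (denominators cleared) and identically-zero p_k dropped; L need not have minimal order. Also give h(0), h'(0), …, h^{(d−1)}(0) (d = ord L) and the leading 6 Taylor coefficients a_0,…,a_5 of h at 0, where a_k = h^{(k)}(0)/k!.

L = 36 + (4 + 24·x + 48·x^2 + 32·x^3)·Dx + (1 + 8·x + 24·x^2 + 32·x^3 + 16·x^4)·Dx^2  (order 2).
h: a_k = 2, 0, -36, 144, -324, 288, …
ICs: h(0) = 2, h′(0) = 0.

f: a_k = 2, 0, -9, 0, 27/4, 0, …
Substitute x→r, Dx→(1/r')Dx; clear ⇒ L₀.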